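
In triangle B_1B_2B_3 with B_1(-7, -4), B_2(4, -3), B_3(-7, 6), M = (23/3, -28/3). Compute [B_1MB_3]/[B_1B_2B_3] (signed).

4/3

[B_1B_2B_3] = ½·((-7)·(-3−6) + 4·(6−(-4)) + (-7)·(-4−(-3))) = ½·(63 + 40 + 7) = 55.
[B_1MB_3] = ½·((-7)·(-28/3−6) + (23/3)·(6−(-4)) + (-7)·(-4−(-28/3))) = ½·(322/3 + 230/3 − 112/3) = 220/3, so the ratio is (220/3)/55 = 4/3.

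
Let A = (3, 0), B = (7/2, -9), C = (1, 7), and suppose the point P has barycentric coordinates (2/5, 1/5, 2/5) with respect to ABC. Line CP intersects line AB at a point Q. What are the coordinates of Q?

(19/6, -3)

Line CP meets AB where the C-coordinate vanishes; zeroing P's C-weight and renormalizing leaves A, B-weights 2/5 : 1/5 → (2/3, 1/3).
So Q = (2/3)·A + (1/3)·B = (19/6, -3).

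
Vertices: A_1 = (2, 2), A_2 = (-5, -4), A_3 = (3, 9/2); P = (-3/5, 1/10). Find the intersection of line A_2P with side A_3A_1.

Barycentric coordinates of P with respect to A_1A_2A_3: (2/5, 2/5, 1/5).
On side A_3A_1 the A_2-coordinate is zero; dropping P's A_2-weight 2/5 and renormalizing the remaining 1/5 : 2/5 gives weights 1/3, 2/3 on A_3, A_1.
Q = (1/3)·(3, 9/2) + (2/3)·(2, 2) = (7/3, 17/6).

(7/3, 17/6)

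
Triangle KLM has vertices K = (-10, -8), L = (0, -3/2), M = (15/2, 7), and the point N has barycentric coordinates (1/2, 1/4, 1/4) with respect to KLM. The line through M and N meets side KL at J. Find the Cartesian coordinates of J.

(-20/3, -35/6)

Line MN meets KL where the M-coordinate vanishes; zeroing N's M-weight and renormalizing leaves K, L-weights 1/2 : 1/4 → (2/3, 1/3).
So J = (2/3)·K + (1/3)·L = (-20/3, -35/6).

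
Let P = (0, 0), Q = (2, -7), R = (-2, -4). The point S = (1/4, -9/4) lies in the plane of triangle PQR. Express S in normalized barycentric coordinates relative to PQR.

Signed area of the reference triangle: [PQR] = ½·(0·(-7−(-4)) + 2·(-4−0) + (-2)·(0−(-7))) = ½·(0 − 8 − 14) = -11.
[SQR] = ½·((1/4)·(-7−(-4)) + 2·(-4−(-9/4)) + (-2)·(-9/4−(-7))) = ½·(-3/4 − 7/2 − 19/2) = -55/8, so the P-coordinate is (-55/8)/(-11) = 5/8.
[PSR] = ½·(0·(-9/4−(-4)) + (1/4)·(-4−0) + (-2)·(0−(-9/4))) = ½·(0 − 1 − 9/2) = -11/4, so the Q-coordinate is 1/4.
[PQS] = ½·(0·(-7−(-9/4)) + 2·(-9/4−0) + (1/4)·(0−(-7))) = ½·(0 − 9/2 + 7/4) = -11/8, so the R-coordinate is 1/8.
Check: 5/8 + 1/4 + 1/8 = 1.

(5/8, 1/4, 1/8)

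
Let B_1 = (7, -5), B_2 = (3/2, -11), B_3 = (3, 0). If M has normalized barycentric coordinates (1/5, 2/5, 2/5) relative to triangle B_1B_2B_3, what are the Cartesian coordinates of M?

(16/5, -27/5)

M = (1/5)·B_1 + (2/5)·B_2 + (2/5)·B_3.
x-coordinate: (1/5)·7 + (2/5)·(3/2) + (2/5)·3 = 16/5.
y-coordinate: (1/5)·(-5) + (2/5)·(-11) + (2/5)·0 = -27/5.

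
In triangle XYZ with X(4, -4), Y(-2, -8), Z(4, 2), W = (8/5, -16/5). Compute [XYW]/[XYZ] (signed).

[XYZ] = ½·(4·(-8−2) + (-2)·(2−(-4)) + 4·(-4−(-8))) = ½·(-40 − 12 + 16) = -18.
[XYW] = ½·(4·(-8−(-16/5)) + (-2)·(-16/5−(-4)) + (8/5)·(-4−(-8))) = ½·(-96/5 − 8/5 + 32/5) = -36/5, so the ratio is (-36/5)/(-18) = 2/5.

2/5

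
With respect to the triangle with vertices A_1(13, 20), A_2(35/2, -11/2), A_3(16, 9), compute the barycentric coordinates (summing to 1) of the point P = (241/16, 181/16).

Signed area of the reference triangle: [A_1A_2A_3] = ½·(13·(-11/2−9) + (35/2)·(9−20) + 16·(20−(-11/2))) = ½·(-377/2 − 385/2 + 408) = 27/2.
[PA_2A_3] = ½·((241/16)·(-11/2−9) + (35/2)·(9−(181/16)) + 16·(181/16−(-11/2))) = ½·(-6989/32 − 1295/32 + 269) = 81/16, so the A_1-coordinate is (81/16)/(27/2) = 3/8.
[A_1PA_3] = ½·(13·(181/16−9) + (241/16)·(9−20) + 16·(20−(181/16))) = ½·(481/16 − 2651/16 + 139) = 27/16, so the A_2-coordinate is 1/8.
[A_1A_2P] = ½·(13·(-11/2−(181/16)) + (35/2)·(181/16−20) + (241/16)·(20−(-11/2))) = ½·(-3497/16 − 4865/32 + 12291/32) = 27/4, so the A_3-coordinate is 1/2.

(3/8, 1/8, 1/2)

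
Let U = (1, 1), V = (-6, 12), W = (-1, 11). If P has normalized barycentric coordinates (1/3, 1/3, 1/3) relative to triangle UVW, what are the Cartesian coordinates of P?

(-2, 8)

P = (1/3)·U + (1/3)·V + (1/3)·W.
x-coordinate: (1/3)·1 + (1/3)·(-6) + (1/3)·(-1) = -2.
y-coordinate: (1/3)·1 + (1/3)·12 + (1/3)·11 = 8.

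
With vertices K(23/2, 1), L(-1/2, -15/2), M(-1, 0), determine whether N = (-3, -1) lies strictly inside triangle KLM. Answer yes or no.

Barycentric coordinates of N: (-62/377, 42/377, 397/377).
The three coordinates are negative, positive, positive; a point is interior exactly when all three are positive.

no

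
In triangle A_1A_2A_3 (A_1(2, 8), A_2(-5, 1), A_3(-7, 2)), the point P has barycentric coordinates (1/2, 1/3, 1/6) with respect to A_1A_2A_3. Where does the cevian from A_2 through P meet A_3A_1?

(-1/4, 13/2)

Line A_2P meets A_3A_1 where the A_2-coordinate vanishes; zeroing P's A_2-weight and renormalizing leaves A_3, A_1-weights 1/6 : 1/2 → (1/4, 3/4).
So Q = (1/4)·A_3 + (3/4)·A_1 = (-1/4, 13/2).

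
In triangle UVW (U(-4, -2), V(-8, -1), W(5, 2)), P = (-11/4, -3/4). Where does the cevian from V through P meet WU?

Barycentric coordinates of P with respect to UVW: (1/2, 1/4, 1/4).
On side WU the V-coordinate is zero; dropping P's V-weight 1/4 and renormalizing the remaining 1/4 : 1/2 gives weights 1/3, 2/3 on W, U.
Q = (1/3)·(5, 2) + (2/3)·(-4, -2) = (-1, -2/3).

(-1, -2/3)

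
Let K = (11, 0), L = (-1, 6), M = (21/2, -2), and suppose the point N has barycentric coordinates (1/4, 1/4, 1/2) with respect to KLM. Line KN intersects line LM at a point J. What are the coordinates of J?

(20/3, 2/3)

Line KN meets LM where the K-coordinate vanishes; zeroing N's K-weight and renormalizing leaves L, M-weights 1/4 : 1/2 → (1/3, 2/3).
So J = (1/3)·L + (2/3)·M = (20/3, 2/3).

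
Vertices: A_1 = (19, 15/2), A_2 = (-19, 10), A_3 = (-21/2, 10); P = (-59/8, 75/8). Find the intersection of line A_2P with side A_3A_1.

Barycentric coordinates of P with respect to A_1A_2A_3: (1/4, 1/2, 1/4).
On side A_3A_1 the A_2-coordinate is zero; dropping P's A_2-weight 1/2 and renormalizing the remaining 1/4 : 1/4 gives weights 1/2, 1/2 on A_3, A_1.
Q = (1/2)·(-21/2, 10) + (1/2)·(19, 15/2) = (17/4, 35/4).

(17/4, 35/4)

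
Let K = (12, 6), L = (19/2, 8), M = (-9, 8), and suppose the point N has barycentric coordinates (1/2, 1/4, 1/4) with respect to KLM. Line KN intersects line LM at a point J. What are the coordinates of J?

Line KN meets LM where the K-coordinate vanishes; zeroing N's K-weight and renormalizing leaves L, M-weights 1/4 : 1/4 → (1/2, 1/2).
So J = (1/2)·L + (1/2)·M = (1/4, 8).

(1/4, 8)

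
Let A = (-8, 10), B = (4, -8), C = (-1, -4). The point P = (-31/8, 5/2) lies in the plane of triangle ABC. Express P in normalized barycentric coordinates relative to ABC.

(1/2, 1/8, 3/8)

Signed area of the reference triangle: [ABC] = ½·((-8)·(-8−(-4)) + 4·(-4−10) + (-1)·(10−(-8))) = ½·(32 − 56 − 18) = -21.
[PBC] = ½·((-31/8)·(-8−(-4)) + 4·(-4−(5/2)) + (-1)·(5/2−(-8))) = ½·(31/2 − 26 − 21/2) = -21/2, so the A-coordinate is (-21/2)/(-21) = 1/2.
[APC] = ½·((-8)·(5/2−(-4)) + (-31/8)·(-4−10) + (-1)·(10−(5/2))) = ½·(-52 + 217/4 − 15/2) = -21/8, so the B-coordinate is 1/8.
[ABP] = ½·((-8)·(-8−(5/2)) + 4·(5/2−10) + (-31/8)·(10−(-8))) = ½·(84 − 30 − 279/4) = -63/8, so the C-coordinate is 3/8.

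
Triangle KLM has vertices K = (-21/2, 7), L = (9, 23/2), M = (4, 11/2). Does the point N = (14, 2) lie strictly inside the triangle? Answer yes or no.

Barycentric coordinates of N: (-155/189, -143/378, 277/126).
The three coordinates are negative, negative, positive; a point is interior exactly when all three are positive.

no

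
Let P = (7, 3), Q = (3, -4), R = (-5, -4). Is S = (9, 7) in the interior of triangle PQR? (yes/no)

no

Barycentric coordinates of S: (11/7, -17/28, 1/28).
The three coordinates are positive, negative, positive; a point is interior exactly when all three are positive.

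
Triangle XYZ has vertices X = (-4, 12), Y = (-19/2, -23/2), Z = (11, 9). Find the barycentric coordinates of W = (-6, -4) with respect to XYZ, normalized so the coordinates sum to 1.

(2/9, 2/3, 1/9)

Signed area of the reference triangle: [XYZ] = ½·((-4)·(-23/2−9) + (-19/2)·(9−12) + 11·(12−(-23/2))) = ½·(82 + 57/2 + 517/2) = 369/2.
[WYZ] = ½·((-6)·(-23/2−9) + (-19/2)·(9−(-4)) + 11·(-4−(-23/2))) = ½·(123 − 247/2 + 165/2) = 41, so the X-coordinate is 41/(369/2) = 2/9.
[XWZ] = ½·((-4)·(-4−9) + (-6)·(9−12) + 11·(12−(-4))) = ½·(52 + 18 + 176) = 123, so the Y-coordinate is 2/3.
[XYW] = ½·((-4)·(-23/2−(-4)) + (-19/2)·(-4−12) + (-6)·(12−(-23/2))) = ½·(30 + 152 − 141) = 41/2, so the Z-coordinate is 1/9.
Check: 2/9 + 2/3 + 1/9 = 1.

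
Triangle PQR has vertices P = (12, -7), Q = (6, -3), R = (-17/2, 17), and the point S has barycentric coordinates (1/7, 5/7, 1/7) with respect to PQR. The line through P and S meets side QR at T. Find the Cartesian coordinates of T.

(43/12, 1/3)

Line PS meets QR where the P-coordinate vanishes; zeroing S's P-weight and renormalizing leaves Q, R-weights 5/7 : 1/7 → (5/6, 1/6).
So T = (5/6)·Q + (1/6)·R = (43/12, 1/3).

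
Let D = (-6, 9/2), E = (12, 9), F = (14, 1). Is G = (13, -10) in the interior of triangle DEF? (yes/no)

no

Barycentric coordinates of G: (10/51, -149/102, 77/34).
The three coordinates are positive, negative, positive; a point is interior exactly when all three are positive.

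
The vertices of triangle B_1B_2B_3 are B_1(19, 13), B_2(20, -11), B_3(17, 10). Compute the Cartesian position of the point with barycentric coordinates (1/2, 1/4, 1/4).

(75/4, 25/4)

M = (1/2)·B_1 + (1/4)·B_2 + (1/4)·B_3.
x-coordinate: (1/2)·19 + (1/4)·20 + (1/4)·17 = 75/4.
y-coordinate: (1/2)·13 + (1/4)·(-11) + (1/4)·10 = 25/4.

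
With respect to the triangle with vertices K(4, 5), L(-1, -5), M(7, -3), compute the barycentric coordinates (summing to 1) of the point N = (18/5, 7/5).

Signed area of the reference triangle: [KLM] = ½·(4·(-5−(-3)) + (-1)·(-3−5) + 7·(5−(-5))) = ½·(-8 + 8 + 70) = 35.
[NLM] = ½·((18/5)·(-5−(-3)) + (-1)·(-3−(7/5)) + 7·(7/5−(-5))) = ½·(-36/5 + 22/5 + 224/5) = 21, so the K-coordinate is 21/35 = 3/5.
[KNM] = ½·(4·(7/5−(-3)) + (18/5)·(-3−5) + 7·(5−(7/5))) = ½·(88/5 − 144/5 + 126/5) = 7, so the L-coordinate is 1/5.
[KLN] = ½·(4·(-5−(7/5)) + (-1)·(7/5−5) + (18/5)·(5−(-5))) = ½·(-128/5 + 18/5 + 36) = 7, so the M-coordinate is 1/5.
Check: 3/5 + 1/5 + 1/5 = 1.

(3/5, 1/5, 1/5)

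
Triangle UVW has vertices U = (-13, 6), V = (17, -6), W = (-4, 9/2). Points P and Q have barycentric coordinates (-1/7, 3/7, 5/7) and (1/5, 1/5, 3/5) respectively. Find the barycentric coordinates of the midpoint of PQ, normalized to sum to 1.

Since both coordinate triples sum to 1, the midpoint's barycentrics are the componentwise average.
(-1/7+1/5)/2 = 1/35; similarly 11/35 and 23/35.

(1/35, 11/35, 23/35)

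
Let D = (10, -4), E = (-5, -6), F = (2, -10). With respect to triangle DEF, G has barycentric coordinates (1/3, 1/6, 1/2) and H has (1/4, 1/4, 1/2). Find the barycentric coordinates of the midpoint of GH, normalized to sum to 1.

(7/24, 5/24, 1/2)

Since both coordinate triples sum to 1, the midpoint's barycentrics are the componentwise average.
(1/3+1/4)/2 = 7/24; similarly 5/24 and 1/2.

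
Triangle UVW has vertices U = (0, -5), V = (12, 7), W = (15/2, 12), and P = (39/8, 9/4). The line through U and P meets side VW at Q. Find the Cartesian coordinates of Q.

Barycentric coordinates of P with respect to UVW: (1/2, 1/4, 1/4).
On side VW the U-coordinate is zero; dropping P's U-weight 1/2 and renormalizing the remaining 1/4 : 1/4 gives weights 1/2, 1/2 on V, W.
Q = (1/2)·(12, 7) + (1/2)·(15/2, 12) = (39/4, 19/2).

(39/4, 19/2)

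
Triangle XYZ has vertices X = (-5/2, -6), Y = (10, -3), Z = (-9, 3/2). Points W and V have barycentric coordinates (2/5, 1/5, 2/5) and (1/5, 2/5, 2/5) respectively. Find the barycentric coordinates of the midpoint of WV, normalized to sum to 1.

Since both coordinate triples sum to 1, the midpoint's barycentrics are the componentwise average.
(2/5+1/5)/2 = 3/10; similarly 3/10 and 2/5.

(3/10, 3/10, 2/5)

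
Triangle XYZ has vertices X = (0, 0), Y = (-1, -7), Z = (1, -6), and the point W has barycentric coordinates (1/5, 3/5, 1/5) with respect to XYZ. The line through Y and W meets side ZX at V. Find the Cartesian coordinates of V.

Line YW meets ZX where the Y-coordinate vanishes; zeroing W's Y-weight and renormalizing leaves Z, X-weights 1/5 : 1/5 → (1/2, 1/2).
So V = (1/2)·Z + (1/2)·X = (1/2, -3).

(1/2, -3)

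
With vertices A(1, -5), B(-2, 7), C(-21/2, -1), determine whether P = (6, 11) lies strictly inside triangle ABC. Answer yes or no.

Barycentric coordinates of P: (5/21, 34/21, -6/7).
The three coordinates are positive, positive, negative; a point is interior exactly when all three are positive.

no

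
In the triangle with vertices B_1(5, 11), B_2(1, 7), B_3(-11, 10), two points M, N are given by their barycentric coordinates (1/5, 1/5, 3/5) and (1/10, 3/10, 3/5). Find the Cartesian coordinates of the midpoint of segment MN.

Barycentric coordinates of the midpoint are the average: (3/20, 1/4, 3/5).
Converting: (3/20)·B_1 + (1/4)·B_2 + (3/5)·B_3 = (-28/5, 47/5).

(-28/5, 47/5)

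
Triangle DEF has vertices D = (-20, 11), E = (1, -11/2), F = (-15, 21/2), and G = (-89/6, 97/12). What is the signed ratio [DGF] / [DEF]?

1/6

[DEF] = ½·((-20)·(-11/2−(21/2)) + 1·(21/2−11) + (-15)·(11−(-11/2))) = ½·(320 − 1/2 − 495/2) = 36.
[DGF] = ½·((-20)·(97/12−(21/2)) + (-89/6)·(21/2−11) + (-15)·(11−(97/12))) = ½·(145/3 + 89/12 − 175/4) = 6, so the ratio is 6/36 = 1/6.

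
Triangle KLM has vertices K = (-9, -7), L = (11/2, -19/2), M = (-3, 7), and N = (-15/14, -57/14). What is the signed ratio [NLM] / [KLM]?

[KLM] = ½·((-9)·(-19/2−7) + (11/2)·(7−(-7)) + (-3)·(-7−(-19/2))) = ½·(297/2 + 77 − 15/2) = 109.
[NLM] = ½·((-15/14)·(-19/2−7) + (11/2)·(7−(-57/14)) + (-3)·(-57/14−(-19/2))) = ½·(495/28 + 1705/28 − 114/7) = 218/7, so the ratio is (218/7)/109 = 2/7.

2/7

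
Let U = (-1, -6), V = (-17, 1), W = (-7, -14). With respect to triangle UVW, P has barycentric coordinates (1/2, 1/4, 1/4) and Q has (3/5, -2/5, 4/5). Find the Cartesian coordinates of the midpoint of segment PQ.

Barycentric coordinates of the midpoint are the average: (11/20, -3/40, 21/40).
Converting: (11/20)·U + (-3/40)·V + (21/40)·W = (-59/20, -429/40).

(-59/20, -429/40)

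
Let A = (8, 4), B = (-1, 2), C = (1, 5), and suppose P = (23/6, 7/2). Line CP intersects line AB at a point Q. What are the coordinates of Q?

(22/5, 16/5)

Barycentric coordinates of P with respect to ABC: (1/2, 1/3, 1/6).
On side AB the C-coordinate is zero; dropping P's C-weight 1/6 and renormalizing the remaining 1/2 : 1/3 gives weights 3/5, 2/5 on A, B.
Q = (3/5)·(8, 4) + (2/5)·(-1, 2) = (22/5, 16/5).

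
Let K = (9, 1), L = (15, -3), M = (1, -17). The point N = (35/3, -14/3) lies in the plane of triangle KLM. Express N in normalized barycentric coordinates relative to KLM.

Signed area of the reference triangle: [KLM] = ½·(9·(-3−(-17)) + 15·(-17−1) + 1·(1−(-3))) = ½·(126 − 270 + 4) = -70.
[NLM] = ½·((35/3)·(-3−(-17)) + 15·(-17−(-14/3)) + 1·(-14/3−(-3))) = ½·(490/3 − 185 − 5/3) = -35/3, so the K-coordinate is (-35/3)/(-70) = 1/6.
[KNM] = ½·(9·(-14/3−(-17)) + (35/3)·(-17−1) + 1·(1−(-14/3))) = ½·(111 − 210 + 17/3) = -140/3, so the L-coordinate is 2/3.
[KLN] = ½·(9·(-3−(-14/3)) + 15·(-14/3−1) + (35/3)·(1−(-3))) = ½·(15 − 85 + 140/3) = -35/3, so the M-coordinate is 1/6.
Check: 1/6 + 2/3 + 1/6 = 1.

(1/6, 2/3, 1/6)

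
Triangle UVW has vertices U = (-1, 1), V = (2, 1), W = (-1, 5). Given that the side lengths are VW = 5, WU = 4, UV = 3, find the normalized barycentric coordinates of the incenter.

The incenter has barycentric coordinates proportional to the opposite side lengths: (5 : 4 : 3).
Normalizing by 5+4+3 = 12 gives (5/12, 1/3, 1/4).

(5/12, 1/3, 1/4)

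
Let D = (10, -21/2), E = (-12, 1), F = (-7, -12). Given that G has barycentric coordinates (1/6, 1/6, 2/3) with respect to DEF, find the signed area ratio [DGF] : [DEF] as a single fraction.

1/6

The signed ratio [DGF]/[DEF] equals the barycentric coordinate of G at vertex E, which is 1/6.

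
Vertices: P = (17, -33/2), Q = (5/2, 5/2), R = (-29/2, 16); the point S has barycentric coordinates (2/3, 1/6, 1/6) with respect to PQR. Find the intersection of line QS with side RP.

(107/10, -10)

Line QS meets RP where the Q-coordinate vanishes; zeroing S's Q-weight and renormalizing leaves R, P-weights 1/6 : 2/3 → (1/5, 4/5).
So T = (1/5)·R + (4/5)·P = (107/10, -10).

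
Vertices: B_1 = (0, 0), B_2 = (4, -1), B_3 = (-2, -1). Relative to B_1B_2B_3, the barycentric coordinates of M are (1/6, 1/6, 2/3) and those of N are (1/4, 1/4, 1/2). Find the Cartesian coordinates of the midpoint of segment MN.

Barycentric coordinates of the midpoint are the average: (5/24, 5/24, 7/12).
Converting: (5/24)·B_1 + (5/24)·B_2 + (7/12)·B_3 = (-1/3, -19/24).

(-1/3, -19/24)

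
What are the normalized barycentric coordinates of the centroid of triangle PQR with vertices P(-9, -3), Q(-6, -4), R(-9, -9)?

The centroid is the average of the vertices, so each weight is 1/3.

(1/3, 1/3, 1/3)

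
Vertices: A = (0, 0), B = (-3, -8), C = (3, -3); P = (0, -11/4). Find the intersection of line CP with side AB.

Barycentric coordinates of P with respect to ABC: (1/2, 1/4, 1/4).
On side AB the C-coordinate is zero; dropping P's C-weight 1/4 and renormalizing the remaining 1/2 : 1/4 gives weights 2/3, 1/3 on A, B.
Q = (2/3)·(0, 0) + (1/3)·(-3, -8) = (-1, -8/3).

(-1, -8/3)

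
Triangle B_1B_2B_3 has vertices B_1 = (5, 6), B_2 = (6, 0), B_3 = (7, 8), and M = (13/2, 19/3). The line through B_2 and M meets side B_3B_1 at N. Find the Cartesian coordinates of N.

(33/5, 38/5)

Barycentric coordinates of M with respect to B_1B_2B_3: (1/6, 1/6, 2/3).
On side B_3B_1 the B_2-coordinate is zero; dropping M's B_2-weight 1/6 and renormalizing the remaining 2/3 : 1/6 gives weights 4/5, 1/5 on B_3, B_1.
N = (4/5)·(7, 8) + (1/5)·(5, 6) = (33/5, 38/5).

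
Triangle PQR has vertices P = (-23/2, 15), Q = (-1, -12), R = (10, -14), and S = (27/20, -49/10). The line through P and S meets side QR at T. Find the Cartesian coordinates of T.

Barycentric coordinates of S with respect to PQR: (3/10, 1/5, 1/2).
On side QR the P-coordinate is zero; dropping S's P-weight 3/10 and renormalizing the remaining 1/5 : 1/2 gives weights 2/7, 5/7 on Q, R.
T = (2/7)·(-1, -12) + (5/7)·(10, -14) = (48/7, -94/7).

(48/7, -94/7)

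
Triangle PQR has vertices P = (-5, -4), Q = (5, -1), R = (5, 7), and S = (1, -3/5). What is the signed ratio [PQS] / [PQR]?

[PQR] = ½·((-5)·(-1−7) + 5·(7−(-4)) + 5·(-4−(-1))) = ½·(40 + 55 − 15) = 40.
[PQS] = ½·((-5)·(-1−(-3/5)) + 5·(-3/5−(-4)) + 1·(-4−(-1))) = ½·(2 + 17 − 3) = 8, so the ratio is 8/40 = 1/5.

1/5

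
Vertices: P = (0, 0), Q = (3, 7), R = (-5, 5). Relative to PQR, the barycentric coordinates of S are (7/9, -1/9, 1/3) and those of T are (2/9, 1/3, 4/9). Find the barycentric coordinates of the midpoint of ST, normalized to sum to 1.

Since both coordinate triples sum to 1, the midpoint's barycentrics are the componentwise average.
(7/9+2/9)/2 = 1/2; similarly 1/9 and 7/18.

(1/2, 1/9, 7/18)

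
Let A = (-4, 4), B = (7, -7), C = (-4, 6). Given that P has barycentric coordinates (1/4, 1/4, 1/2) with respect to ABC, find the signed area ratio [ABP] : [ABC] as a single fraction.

1/2

The signed ratio [ABP]/[ABC] equals the barycentric coordinate of P at vertex C, which is 1/2.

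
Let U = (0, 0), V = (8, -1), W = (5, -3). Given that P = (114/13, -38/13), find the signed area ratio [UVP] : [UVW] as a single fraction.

[UVW] = ½·(0·(-1−(-3)) + 8·(-3−0) + 5·(0−(-1))) = ½·(0 − 24 + 5) = -19/2.
[UVP] = ½·(0·(-1−(-38/13)) + 8·(-38/13−0) + (114/13)·(0−(-1))) = ½·(0 − 304/13 + 114/13) = -95/13, so the ratio is (-95/13)/(-19/2) = 10/13.

10/13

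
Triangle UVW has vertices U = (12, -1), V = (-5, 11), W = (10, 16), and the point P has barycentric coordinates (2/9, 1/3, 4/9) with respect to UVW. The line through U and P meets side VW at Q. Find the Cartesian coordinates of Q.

(25/7, 97/7)

Line UP meets VW where the U-coordinate vanishes; zeroing P's U-weight and renormalizing leaves V, W-weights 1/3 : 4/9 → (3/7, 4/7).
So Q = (3/7)·V + (4/7)·W = (25/7, 97/7).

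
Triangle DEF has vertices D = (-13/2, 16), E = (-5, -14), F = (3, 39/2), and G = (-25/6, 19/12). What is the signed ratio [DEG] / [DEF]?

[DEF] = ½·((-13/2)·(-14−(39/2)) + (-5)·(39/2−16) + 3·(16−(-14))) = ½·(871/4 − 35/2 + 90) = 1161/8.
[DEG] = ½·((-13/2)·(-14−(19/12)) + (-5)·(19/12−16) + (-25/6)·(16−(-14))) = ½·(2431/24 + 865/12 − 125) = 387/16, so the ratio is (387/16)/(1161/8) = 1/6.

1/6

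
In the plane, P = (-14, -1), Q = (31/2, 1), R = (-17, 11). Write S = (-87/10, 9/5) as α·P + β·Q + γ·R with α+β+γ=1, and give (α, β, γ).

Signed area of the reference triangle: [PQR] = ½·((-14)·(1−11) + (31/2)·(11−(-1)) + (-17)·(-1−1)) = ½·(140 + 186 + 34) = 180.
[SQR] = ½·((-87/10)·(1−11) + (31/2)·(11−(9/5)) + (-17)·(9/5−1)) = ½·(87 + 713/5 − 68/5) = 108, so the P-coordinate is 108/180 = 3/5.
[PSR] = ½·((-14)·(9/5−11) + (-87/10)·(11−(-1)) + (-17)·(-1−(9/5))) = ½·(644/5 − 522/5 + 238/5) = 36, so the Q-coordinate is 1/5.
[PQS] = ½·((-14)·(1−(9/5)) + (31/2)·(9/5−(-1)) + (-87/10)·(-1−1)) = ½·(56/5 + 217/5 + 87/5) = 36, so the R-coordinate is 1/5.
Check: 3/5 + 1/5 + 1/5 = 1.

(3/5, 1/5, 1/5)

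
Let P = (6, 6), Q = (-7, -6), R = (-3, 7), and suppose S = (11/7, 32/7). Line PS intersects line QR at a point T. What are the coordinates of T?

Barycentric coordinates of S with respect to PQR: (4/7, 1/7, 2/7).
On side QR the P-coordinate is zero; dropping S's P-weight 4/7 and renormalizing the remaining 1/7 : 2/7 gives weights 1/3, 2/3 on Q, R.
T = (1/3)·(-7, -6) + (2/3)·(-3, 7) = (-13/3, 8/3).

(-13/3, 8/3)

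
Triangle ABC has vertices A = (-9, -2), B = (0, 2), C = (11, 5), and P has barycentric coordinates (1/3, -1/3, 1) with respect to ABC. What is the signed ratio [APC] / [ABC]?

-1/3

The signed ratio [APC]/[ABC] equals the barycentric coordinate of P at vertex B, which is -1/3.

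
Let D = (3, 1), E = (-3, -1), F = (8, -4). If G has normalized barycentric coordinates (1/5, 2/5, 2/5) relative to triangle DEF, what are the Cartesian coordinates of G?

G = (1/5)·D + (2/5)·E + (2/5)·F.
x-coordinate: (1/5)·3 + (2/5)·(-3) + (2/5)·8 = 13/5.
y-coordinate: (1/5)·1 + (2/5)·(-1) + (2/5)·(-4) = -9/5.

(13/5, -9/5)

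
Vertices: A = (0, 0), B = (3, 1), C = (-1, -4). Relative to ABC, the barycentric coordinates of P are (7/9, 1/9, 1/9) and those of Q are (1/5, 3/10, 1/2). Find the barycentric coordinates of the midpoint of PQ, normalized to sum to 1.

Since both coordinate triples sum to 1, the midpoint's barycentrics are the componentwise average.
(7/9+1/5)/2 = 22/45; similarly 37/180 and 11/36.

(22/45, 37/180, 11/36)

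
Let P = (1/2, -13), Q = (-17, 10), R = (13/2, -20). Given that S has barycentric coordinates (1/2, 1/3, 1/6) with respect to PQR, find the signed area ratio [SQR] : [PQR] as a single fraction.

1/2

The signed ratio [SQR]/[PQR] equals the barycentric coordinate of S at vertex P, which is 1/2.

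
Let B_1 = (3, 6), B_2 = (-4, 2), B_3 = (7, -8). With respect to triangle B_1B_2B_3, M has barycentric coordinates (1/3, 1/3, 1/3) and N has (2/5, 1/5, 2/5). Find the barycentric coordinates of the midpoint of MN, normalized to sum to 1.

(11/30, 4/15, 11/30)

Since both coordinate triples sum to 1, the midpoint's barycentrics are the componentwise average.
(1/3+2/5)/2 = 11/30; similarly 4/15 and 11/30.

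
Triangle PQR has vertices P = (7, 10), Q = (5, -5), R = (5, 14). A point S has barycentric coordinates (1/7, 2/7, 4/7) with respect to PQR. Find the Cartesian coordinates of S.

(37/7, 8)

S = (1/7)·P + (2/7)·Q + (4/7)·R.
x-coordinate: (1/7)·7 + (2/7)·5 + (4/7)·5 = 37/7.
y-coordinate: (1/7)·10 + (2/7)·(-5) + (4/7)·14 = 8.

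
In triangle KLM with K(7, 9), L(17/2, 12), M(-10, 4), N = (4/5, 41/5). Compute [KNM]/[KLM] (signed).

[KLM] = ½·(7·(12−4) + (17/2)·(4−9) + (-10)·(9−12)) = ½·(56 − 85/2 + 30) = 87/4.
[KNM] = ½·(7·(41/5−4) + (4/5)·(4−9) + (-10)·(9−(41/5))) = ½·(147/5 − 4 − 8) = 87/10, so the ratio is (87/10)/(87/4) = 2/5.

2/5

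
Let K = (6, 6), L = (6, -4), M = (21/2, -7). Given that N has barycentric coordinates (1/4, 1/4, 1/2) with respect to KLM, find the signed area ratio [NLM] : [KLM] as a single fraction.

The signed ratio [NLM]/[KLM] equals the barycentric coordinate of N at vertex K, which is 1/4.

1/4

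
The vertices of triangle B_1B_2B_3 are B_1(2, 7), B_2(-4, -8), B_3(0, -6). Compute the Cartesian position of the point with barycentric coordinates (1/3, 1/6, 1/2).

M = (1/3)·B_1 + (1/6)·B_2 + (1/2)·B_3.
x-coordinate: (1/3)·2 + (1/6)·(-4) + (1/2)·0 = 0.
y-coordinate: (1/3)·7 + (1/6)·(-8) + (1/2)·(-6) = -2.

(0, -2)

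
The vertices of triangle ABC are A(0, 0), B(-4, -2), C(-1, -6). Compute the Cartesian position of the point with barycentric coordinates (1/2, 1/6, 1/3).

P = (1/2)·A + (1/6)·B + (1/3)·C.
x-coordinate: (1/2)·0 + (1/6)·(-4) + (1/3)·(-1) = -1.
y-coordinate: (1/2)·0 + (1/6)·(-2) + (1/3)·(-6) = -7/3.

(-1, -7/3)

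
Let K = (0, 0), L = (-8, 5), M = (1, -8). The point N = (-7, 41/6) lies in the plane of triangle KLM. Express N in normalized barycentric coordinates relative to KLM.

(1/2, 5/6, -1/3)

Signed area of the reference triangle: [KLM] = ½·(0·(5−(-8)) + (-8)·(-8−0) + 1·(0−5)) = ½·(0 + 64 − 5) = 59/2.
[NLM] = ½·((-7)·(5−(-8)) + (-8)·(-8−(41/6)) + 1·(41/6−5)) = ½·(-91 + 356/3 + 11/6) = 59/4, so the K-coordinate is (59/4)/(59/2) = 1/2.
[KNM] = ½·(0·(41/6−(-8)) + (-7)·(-8−0) + 1·(0−(41/6))) = ½·(0 + 56 − 41/6) = 295/12, so the L-coordinate is 5/6.
[KLN] = ½·(0·(5−(41/6)) + (-8)·(41/6−0) + (-7)·(0−5)) = ½·(0 − 164/3 + 35) = -59/6, so the M-coordinate is -1/3.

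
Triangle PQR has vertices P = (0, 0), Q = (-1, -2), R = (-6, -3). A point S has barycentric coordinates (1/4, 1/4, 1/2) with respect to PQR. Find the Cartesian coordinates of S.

S = (1/4)·P + (1/4)·Q + (1/2)·R.
x-coordinate: (1/4)·0 + (1/4)·(-1) + (1/2)·(-6) = -13/4.
y-coordinate: (1/4)·0 + (1/4)·(-2) + (1/2)·(-3) = -2.

(-13/4, -2)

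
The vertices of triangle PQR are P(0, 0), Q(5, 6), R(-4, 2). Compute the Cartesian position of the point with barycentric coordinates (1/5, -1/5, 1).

S = (1/5)·P + (-1/5)·Q + 1·R.
x-coordinate: (1/5)·0 + (-1/5)·5 + 1·(-4) = -5.
y-coordinate: (1/5)·0 + (-1/5)·6 + 1·2 = 4/5.

(-5, 4/5)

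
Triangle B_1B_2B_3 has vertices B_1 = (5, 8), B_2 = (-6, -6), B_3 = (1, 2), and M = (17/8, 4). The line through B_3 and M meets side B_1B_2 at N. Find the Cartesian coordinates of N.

(14/5, 26/5)

Barycentric coordinates of M with respect to B_1B_2B_3: (1/2, 1/8, 3/8).
On side B_1B_2 the B_3-coordinate is zero; dropping M's B_3-weight 3/8 and renormalizing the remaining 1/2 : 1/8 gives weights 4/5, 1/5 on B_1, B_2.
N = (4/5)·(5, 8) + (1/5)·(-6, -6) = (14/5, 26/5).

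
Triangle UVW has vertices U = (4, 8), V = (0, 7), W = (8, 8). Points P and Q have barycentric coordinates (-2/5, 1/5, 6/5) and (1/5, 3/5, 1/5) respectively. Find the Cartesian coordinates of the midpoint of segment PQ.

Barycentric coordinates of the midpoint are the average: (-1/10, 2/5, 7/10).
Converting: (-1/10)·U + (2/5)·V + (7/10)·W = (26/5, 38/5).

(26/5, 38/5)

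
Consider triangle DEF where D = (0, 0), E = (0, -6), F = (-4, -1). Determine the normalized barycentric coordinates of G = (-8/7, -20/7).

(2/7, 3/7, 2/7)

Signed area of the reference triangle: [DEF] = ½·(0·(-6−(-1)) + 0·(-1−0) + (-4)·(0−(-6))) = ½·(0 + 0 − 24) = -12.
[GEF] = ½·((-8/7)·(-6−(-1)) + 0·(-1−(-20/7)) + (-4)·(-20/7−(-6))) = ½·(40/7 + 0 − 88/7) = -24/7, so the D-coordinate is (-24/7)/(-12) = 2/7.
[DGF] = ½·(0·(-20/7−(-1)) + (-8/7)·(-1−0) + (-4)·(0−(-20/7))) = ½·(0 + 8/7 − 80/7) = -36/7, so the E-coordinate is 3/7.
[DEG] = ½·(0·(-6−(-20/7)) + 0·(-20/7−0) + (-8/7)·(0−(-6))) = ½·(0 + 0 − 48/7) = -24/7, so the F-coordinate is 2/7.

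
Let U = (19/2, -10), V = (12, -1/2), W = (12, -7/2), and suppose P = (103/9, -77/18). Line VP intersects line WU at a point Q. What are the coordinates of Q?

(79/7, -75/14)

Barycentric coordinates of P with respect to UVW: (2/9, 2/9, 5/9).
On side WU the V-coordinate is zero; dropping P's V-weight 2/9 and renormalizing the remaining 5/9 : 2/9 gives weights 5/7, 2/7 on W, U.
Q = (5/7)·(12, -7/2) + (2/7)·(19/2, -10) = (79/7, -75/14).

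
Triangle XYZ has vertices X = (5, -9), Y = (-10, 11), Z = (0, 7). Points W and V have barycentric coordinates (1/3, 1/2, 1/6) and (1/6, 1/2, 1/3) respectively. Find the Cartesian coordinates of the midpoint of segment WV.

Barycentric coordinates of the midpoint are the average: (1/4, 1/2, 1/4).
Converting: (1/4)·X + (1/2)·Y + (1/4)·Z = (-15/4, 5).

(-15/4, 5)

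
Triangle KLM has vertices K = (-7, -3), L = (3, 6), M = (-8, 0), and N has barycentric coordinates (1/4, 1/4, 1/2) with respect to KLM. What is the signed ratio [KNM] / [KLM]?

The signed ratio [KNM]/[KLM] equals the barycentric coordinate of N at vertex L, which is 1/4.

1/4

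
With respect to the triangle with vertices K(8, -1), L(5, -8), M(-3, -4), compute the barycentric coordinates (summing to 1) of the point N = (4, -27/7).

(3/7, 2/7, 2/7)

Signed area of the reference triangle: [KLM] = ½·(8·(-8−(-4)) + 5·(-4−(-1)) + (-3)·(-1−(-8))) = ½·(-32 − 15 − 21) = -34.
[NLM] = ½·(4·(-8−(-4)) + 5·(-4−(-27/7)) + (-3)·(-27/7−(-8))) = ½·(-16 − 5/7 − 87/7) = -102/7, so the K-coordinate is (-102/7)/(-34) = 3/7.
[KNM] = ½·(8·(-27/7−(-4)) + 4·(-4−(-1)) + (-3)·(-1−(-27/7))) = ½·(8/7 − 12 − 60/7) = -68/7, so the L-coordinate is 2/7.
[KLN] = ½·(8·(-8−(-27/7)) + 5·(-27/7−(-1)) + 4·(-1−(-8))) = ½·(-232/7 − 100/7 + 28) = -68/7, so the M-coordinate is 2/7.
Check: 3/7 + 2/7 + 2/7 = 1.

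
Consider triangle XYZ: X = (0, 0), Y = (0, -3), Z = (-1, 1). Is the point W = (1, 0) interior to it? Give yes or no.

Barycentric coordinates of W: (7/3, -1/3, -1).
The three coordinates are positive, negative, negative; a point is interior exactly when all three are positive.

no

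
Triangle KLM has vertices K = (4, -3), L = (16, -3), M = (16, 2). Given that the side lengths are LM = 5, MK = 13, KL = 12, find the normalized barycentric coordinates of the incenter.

The incenter has barycentric coordinates proportional to the opposite side lengths: (5 : 13 : 12).
Normalizing by 5+13+12 = 30 gives (1/6, 13/30, 2/5).

(1/6, 13/30, 2/5)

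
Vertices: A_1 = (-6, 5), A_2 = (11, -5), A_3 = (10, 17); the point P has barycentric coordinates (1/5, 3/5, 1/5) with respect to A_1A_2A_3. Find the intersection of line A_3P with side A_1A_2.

(27/4, -5/2)

Line A_3P meets A_1A_2 where the A_3-coordinate vanishes; zeroing P's A_3-weight and renormalizing leaves A_1, A_2-weights 1/5 : 3/5 → (1/4, 3/4).
So Q = (1/4)·A_1 + (3/4)·A_2 = (27/4, -5/2).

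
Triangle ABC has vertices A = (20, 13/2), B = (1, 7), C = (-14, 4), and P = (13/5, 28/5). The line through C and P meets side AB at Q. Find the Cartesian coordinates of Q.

Barycentric coordinates of P with respect to ABC: (2/5, 1/5, 2/5).
On side AB the C-coordinate is zero; dropping P's C-weight 2/5 and renormalizing the remaining 2/5 : 1/5 gives weights 2/3, 1/3 on A, B.
Q = (2/3)·(20, 13/2) + (1/3)·(1, 7) = (41/3, 20/3).

(41/3, 20/3)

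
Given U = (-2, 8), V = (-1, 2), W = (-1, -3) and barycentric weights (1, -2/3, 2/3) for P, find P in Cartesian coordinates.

(-2, 14/3)

P = 1·U + (-2/3)·V + (2/3)·W.
x-coordinate: 1·(-2) + (-2/3)·(-1) + (2/3)·(-1) = -2.
y-coordinate: 1·8 + (-2/3)·2 + (2/3)·(-3) = 14/3.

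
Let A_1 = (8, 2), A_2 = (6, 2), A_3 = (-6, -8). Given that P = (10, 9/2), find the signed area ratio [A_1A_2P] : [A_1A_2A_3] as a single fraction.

[A_1A_2A_3] = ½·(8·(2−(-8)) + 6·(-8−2) + (-6)·(2−2)) = ½·(80 − 60 + 0) = 10.
[A_1A_2P] = ½·(8·(2−(9/2)) + 6·(9/2−2) + 10·(2−2)) = ½·(-20 + 15 + 0) = -5/2, so the ratio is (-5/2)/10 = -1/4.

-1/4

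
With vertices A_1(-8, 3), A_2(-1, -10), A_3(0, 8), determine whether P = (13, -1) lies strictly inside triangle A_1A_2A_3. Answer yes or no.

Barycentric coordinates of P: (-243/139, 137/139, 245/139).
The three coordinates are negative, positive, positive; a point is interior exactly when all three are positive.

no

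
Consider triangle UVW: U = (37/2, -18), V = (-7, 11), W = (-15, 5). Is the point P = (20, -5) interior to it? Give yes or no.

Barycentric coordinates of P: (58/77, 94/77, -75/77).
The three coordinates are positive, positive, negative; a point is interior exactly when all three are positive.

no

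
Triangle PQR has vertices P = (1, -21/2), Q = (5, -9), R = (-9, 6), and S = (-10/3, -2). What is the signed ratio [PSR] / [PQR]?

1/6

[PQR] = ½·(1·(-9−6) + 5·(6−(-21/2)) + (-9)·(-21/2−(-9))) = ½·(-15 + 165/2 + 27/2) = 81/2.
[PSR] = ½·(1·(-2−6) + (-10/3)·(6−(-21/2)) + (-9)·(-21/2−(-2))) = ½·(-8 − 55 + 153/2) = 27/4, so the ratio is (27/4)/(81/2) = 1/6.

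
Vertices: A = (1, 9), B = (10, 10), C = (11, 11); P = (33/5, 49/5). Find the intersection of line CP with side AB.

(11/2, 19/2)

Barycentric coordinates of P with respect to ABC: (2/5, 2/5, 1/5).
On side AB the C-coordinate is zero; dropping P's C-weight 1/5 and renormalizing the remaining 2/5 : 2/5 gives weights 1/2, 1/2 on A, B.
Q = (1/2)·(1, 9) + (1/2)·(10, 10) = (11/2, 19/2).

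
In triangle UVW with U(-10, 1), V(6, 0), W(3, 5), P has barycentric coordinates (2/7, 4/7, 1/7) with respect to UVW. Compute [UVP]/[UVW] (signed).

1/7

The signed ratio [UVP]/[UVW] equals the barycentric coordinate of P at vertex W, which is 1/7.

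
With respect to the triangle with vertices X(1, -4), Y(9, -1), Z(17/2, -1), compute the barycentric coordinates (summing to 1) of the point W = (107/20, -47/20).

(9/20, 9/20, 1/10)

Signed area of the reference triangle: [XYZ] = ½·(1·(-1−(-1)) + 9·(-1−(-4)) + (17/2)·(-4−(-1))) = ½·(0 + 27 − 51/2) = 3/4.
[WYZ] = ½·((107/20)·(-1−(-1)) + 9·(-1−(-47/20)) + (17/2)·(-47/20−(-1))) = ½·(0 + 243/20 − 459/40) = 27/80, so the X-coordinate is (27/80)/(3/4) = 9/20.
[XWZ] = ½·(1·(-47/20−(-1)) + (107/20)·(-1−(-4)) + (17/2)·(-4−(-47/20))) = ½·(-27/20 + 321/20 − 561/40) = 27/80, so the Y-coordinate is 9/20.
[XYW] = ½·(1·(-1−(-47/20)) + 9·(-47/20−(-4)) + (107/20)·(-4−(-1))) = ½·(27/20 + 297/20 − 321/20) = 3/40, so the Z-coordinate is 1/10.
Check: 9/20 + 9/20 + 1/10 = 1.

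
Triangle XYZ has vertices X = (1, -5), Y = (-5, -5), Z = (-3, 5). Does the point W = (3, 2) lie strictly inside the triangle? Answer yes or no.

Barycentric coordinates of W: (11/10, -4/5, 7/10).
The three coordinates are positive, negative, positive; a point is interior exactly when all three are positive.

no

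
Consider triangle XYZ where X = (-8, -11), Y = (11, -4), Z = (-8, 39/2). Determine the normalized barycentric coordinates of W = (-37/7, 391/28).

Signed area of the reference triangle: [XYZ] = ½·((-8)·(-4−(39/2)) + 11·(39/2−(-11)) + (-8)·(-11−(-4))) = ½·(188 + 671/2 + 56) = 1159/4.
[WYZ] = ½·((-37/7)·(-4−(39/2)) + 11·(39/2−(391/28)) + (-8)·(391/28−(-4))) = ½·(1739/14 + 1705/28 − 1006/7) = 1159/56, so the X-coordinate is (1159/56)/(1159/4) = 1/14.
[XWZ] = ½·((-8)·(391/28−(39/2)) + (-37/7)·(39/2−(-11)) + (-8)·(-11−(391/28))) = ½·(310/7 − 2257/14 + 1398/7) = 1159/28, so the Y-coordinate is 1/7.
[XYW] = ½·((-8)·(-4−(391/28)) + 11·(391/28−(-11)) + (-37/7)·(-11−(-4))) = ½·(1006/7 + 7689/28 + 37) = 12749/56, so the Z-coordinate is 11/14.

(1/14, 1/7, 11/14)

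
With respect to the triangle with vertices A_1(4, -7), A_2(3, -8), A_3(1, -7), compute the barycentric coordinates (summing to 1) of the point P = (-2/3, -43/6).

Signed area of the reference triangle: [A_1A_2A_3] = ½·(4·(-8−(-7)) + 3·(-7−(-7)) + 1·(-7−(-8))) = ½·(-4 + 0 + 1) = -3/2.
[PA_2A_3] = ½·((-2/3)·(-8−(-7)) + 3·(-7−(-43/6)) + 1·(-43/6−(-8))) = ½·(2/3 + 1/2 + 5/6) = 1, so the A_1-coordinate is 1/(-3/2) = -2/3.
[A_1PA_3] = ½·(4·(-43/6−(-7)) + (-2/3)·(-7−(-7)) + 1·(-7−(-43/6))) = ½·(-2/3 + 0 + 1/6) = -1/4, so the A_2-coordinate is 1/6.
[A_1A_2P] = ½·(4·(-8−(-43/6)) + 3·(-43/6−(-7)) + (-2/3)·(-7−(-8))) = ½·(-10/3 − 1/2 − 2/3) = -9/4, so the A_3-coordinate is 3/2.
Check: -2/3 + 1/6 + 3/2 = 1.

(-2/3, 1/6, 3/2)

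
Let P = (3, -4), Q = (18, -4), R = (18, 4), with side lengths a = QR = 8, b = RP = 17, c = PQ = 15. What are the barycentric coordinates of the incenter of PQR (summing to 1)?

The incenter has barycentric coordinates proportional to the opposite side lengths: (8 : 17 : 15).
Normalizing by 8+17+15 = 40 gives (1/5, 17/40, 3/8).

(1/5, 17/40, 3/8)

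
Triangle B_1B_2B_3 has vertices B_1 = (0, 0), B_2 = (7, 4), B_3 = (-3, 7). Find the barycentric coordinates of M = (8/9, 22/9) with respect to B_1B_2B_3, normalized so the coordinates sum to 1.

Signed area of the reference triangle: [B_1B_2B_3] = ½·(0·(4−7) + 7·(7−0) + (-3)·(0−4)) = ½·(0 + 49 + 12) = 61/2.
[MB_2B_3] = ½·((8/9)·(4−7) + 7·(7−(22/9)) + (-3)·(22/9−4)) = ½·(-8/3 + 287/9 + 14/3) = 305/18, so the B_1-coordinate is (305/18)/(61/2) = 5/9.
[B_1MB_3] = ½·(0·(22/9−7) + (8/9)·(7−0) + (-3)·(0−(22/9))) = ½·(0 + 56/9 + 22/3) = 61/9, so the B_2-coordinate is 2/9.
[B_1B_2M] = ½·(0·(4−(22/9)) + 7·(22/9−0) + (8/9)·(0−4)) = ½·(0 + 154/9 − 32/9) = 61/9, so the B_3-coordinate is 2/9.

(5/9, 2/9, 2/9)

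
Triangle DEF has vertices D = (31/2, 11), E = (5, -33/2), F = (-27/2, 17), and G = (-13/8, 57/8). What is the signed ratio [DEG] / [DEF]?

1/2

[DEF] = ½·((31/2)·(-33/2−17) + 5·(17−11) + (-27/2)·(11−(-33/2))) = ½·(-2077/4 + 30 − 1485/4) = -1721/4.
[DEG] = ½·((31/2)·(-33/2−(57/8)) + 5·(57/8−11) + (-13/8)·(11−(-33/2))) = ½·(-5859/16 − 155/8 − 715/16) = -1721/8, so the ratio is (-1721/8)/(-1721/4) = 1/2.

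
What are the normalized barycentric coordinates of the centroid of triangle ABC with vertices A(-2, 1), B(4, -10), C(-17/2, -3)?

The centroid is the average of the vertices, so each weight is 1/3.

(1/3, 1/3, 1/3)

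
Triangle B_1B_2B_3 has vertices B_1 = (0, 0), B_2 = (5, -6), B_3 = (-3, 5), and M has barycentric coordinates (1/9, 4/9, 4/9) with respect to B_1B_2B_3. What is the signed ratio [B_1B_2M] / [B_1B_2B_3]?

The signed ratio [B_1B_2M]/[B_1B_2B_3] equals the barycentric coordinate of M at vertex B_3, which is 4/9.

4/9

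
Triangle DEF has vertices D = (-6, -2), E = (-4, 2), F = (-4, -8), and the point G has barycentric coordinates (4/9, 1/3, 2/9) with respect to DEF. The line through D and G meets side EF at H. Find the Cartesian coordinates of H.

Line DG meets EF where the D-coordinate vanishes; zeroing G's D-weight and renormalizing leaves E, F-weights 1/3 : 2/9 → (3/5, 2/5).
So H = (3/5)·E + (2/5)·F = (-4, -2).

(-4, -2)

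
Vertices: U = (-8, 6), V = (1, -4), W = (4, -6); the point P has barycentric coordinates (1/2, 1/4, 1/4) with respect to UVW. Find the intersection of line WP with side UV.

(-5, 8/3)

Line WP meets UV where the W-coordinate vanishes; zeroing P's W-weight and renormalizing leaves U, V-weights 1/2 : 1/4 → (2/3, 1/3).
So Q = (2/3)·U + (1/3)·V = (-5, 8/3).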